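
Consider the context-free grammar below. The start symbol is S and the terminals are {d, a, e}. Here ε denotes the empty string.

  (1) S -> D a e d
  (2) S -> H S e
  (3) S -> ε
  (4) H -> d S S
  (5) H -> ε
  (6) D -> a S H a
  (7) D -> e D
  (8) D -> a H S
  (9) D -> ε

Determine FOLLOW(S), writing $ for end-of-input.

{$, a, d, e}

FIRST(H) = {ε, d}
FIRST(D) = {ε, a, e}
FIRST(S) = {ε, a, d, e}  (via D a e d, H S e)
FOLLOW(S) includes $ since S is the start symbol.
FOLLOW(D): in S->D a e d, D is followed by a e d with FIRST {a}; in D->e D, the suffix after D is empty (adds nothing new). Thus FOLLOW(D) = {a}.
FOLLOW(H): in S->H S e, H is followed by S e with FIRST {a, d, e}; in D->a S H a, H is followed by a with FIRST {a}; in D->a H S, H is followed by S with FIRST {ε, a, d, e}; in D->a H S, the suffix after H is nullable, so FOLLOW(H) ⊇ FOLLOW(D) = {a}. Thus FOLLOW(H) = {a, d, e}.
FOLLOW(S): in S->H S e, S is followed by e with FIRST {e}; in H->d S S (occurrence 1), S is followed by S with FIRST {ε, a, d, e}; in H->d S S (occurrence 1), the suffix after S is nullable, so FOLLOW(S) ⊇ FOLLOW(H) = {a, d, e}; in H->d S S (occurrence 2), the suffix after S is empty, so FOLLOW(S) ⊇ FOLLOW(H) = {a, d, e}; in D->a S H a, S is followed by H a with FIRST {a, d}; in D->a H S, the suffix after S is empty, so FOLLOW(S) ⊇ FOLLOW(D) = {a}. Thus FOLLOW(S) = {$, a, d, e}.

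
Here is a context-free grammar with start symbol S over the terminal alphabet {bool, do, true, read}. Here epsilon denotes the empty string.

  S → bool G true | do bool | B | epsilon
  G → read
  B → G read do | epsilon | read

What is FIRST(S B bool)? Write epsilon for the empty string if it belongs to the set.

FIRST(G) = {read}
FIRST(B) = {epsilon, read}  (via G read do)
FIRST(S) = {epsilon, bool, do, read}  (via B)
FIRST(S B bool): take FIRST of each symbol in turn, carrying on past any symbol whose FIRST contains epsilon; result {bool, do, read}.

{bool, do, read}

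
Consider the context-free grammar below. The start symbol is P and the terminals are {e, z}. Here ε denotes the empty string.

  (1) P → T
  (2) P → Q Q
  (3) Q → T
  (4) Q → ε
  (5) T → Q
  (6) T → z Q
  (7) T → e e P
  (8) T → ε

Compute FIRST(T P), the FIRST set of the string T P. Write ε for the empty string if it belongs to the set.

FIRST(P): from P→T we get {ε, e, z}; from P→Q Q we get {ε, e, z}. So FIRST(P) = {ε, e, z}.
FIRST(Q): from Q→T we get {ε, e, z}; from Q→ε we get {ε}. So FIRST(Q) = {ε, e, z}.
FIRST(T): from T→Q we get {ε, e, z}; from T→z Q we get {z}; from T→e e P we get {e}; from T→ε we get {ε}. So FIRST(T) = {ε, e, z}.
FIRST(T P): take FIRST of each symbol in turn, carrying on past any symbol whose FIRST contains ε; result {ε, e, z}.

{ε, e, z}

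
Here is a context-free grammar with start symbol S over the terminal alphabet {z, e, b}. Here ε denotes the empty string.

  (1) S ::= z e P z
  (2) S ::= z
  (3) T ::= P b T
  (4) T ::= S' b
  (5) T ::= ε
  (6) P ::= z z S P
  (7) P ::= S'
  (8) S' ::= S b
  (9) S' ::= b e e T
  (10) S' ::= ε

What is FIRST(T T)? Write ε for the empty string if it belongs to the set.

{ε, b, z}

FIRST(S) = {z}
FIRST(S') = {ε, b, z}  (via S b)
FIRST(P) = {ε, b, z}  (via S')
FIRST(T) = {ε, b, z}  (via P b T, S' b)
FIRST(T T): take FIRST of each symbol in turn, carrying on past any symbol whose FIRST contains ε; result {ε, b, z}.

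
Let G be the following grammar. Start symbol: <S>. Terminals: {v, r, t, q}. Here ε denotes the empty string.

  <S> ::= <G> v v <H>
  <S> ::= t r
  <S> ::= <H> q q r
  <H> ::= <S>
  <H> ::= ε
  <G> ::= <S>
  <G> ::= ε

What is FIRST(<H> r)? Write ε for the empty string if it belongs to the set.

FIRST(<S>) = {q, t, v}  (via <G> v v <H>, <H> q q r)
FIRST(<H>) = {ε, q, t, v}  (via <S>)
FIRST(<G>) = {ε, q, t, v}  (via <S>)
FIRST(<H> r): take FIRST of each symbol in turn, carrying on past any symbol whose FIRST contains ε; result {q, r, t, v}.

{q, r, t, v}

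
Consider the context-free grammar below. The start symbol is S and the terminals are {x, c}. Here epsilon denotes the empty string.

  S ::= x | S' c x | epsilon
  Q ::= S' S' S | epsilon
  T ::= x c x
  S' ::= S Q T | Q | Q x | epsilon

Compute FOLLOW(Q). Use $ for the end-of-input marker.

FIRST(T): from T::=x c x we get {x}. So FIRST(T) = {x}.
FIRST(S): from S::=x we get {x}; from S::=S' c x we get {c, x}; from S::=epsilon we get {epsilon}. So FIRST(S) = {epsilon, c, x}.
FIRST(Q): from Q::=S' S' S we get {epsilon, c, x}; from Q::=epsilon we get {epsilon}. So FIRST(Q) = {epsilon, c, x}.
FIRST(S'): from S'::=S Q T we get {c, x}; from S'::=Q we get {epsilon, c, x}; from S'::=Q x we get {c, x}; from S'::=epsilon we get {epsilon}. So FIRST(S') = {epsilon, c, x}.
FOLLOW(S) includes $ since S is the start symbol.
FOLLOW(S): in Q::=S' S' S, the suffix after S is empty, so FOLLOW(S) ⊇ FOLLOW(Q) = {c, x}; in S'::=S Q T, S is followed by Q T with FIRST {c, x}. Thus FOLLOW(S) = {$, c, x}.
FOLLOW(Q): in S'::=S Q T, Q is followed by T with FIRST {x}; in S'::=Q, the suffix after Q is empty, so FOLLOW(Q) ⊇ FOLLOW(S') = {c, x}; in S'::=Q x, Q is followed by x with FIRST {x}. Thus FOLLOW(Q) = {c, x}.
FOLLOW(S'): in S::=S' c x, S' is followed by c x with FIRST {c}; in Q::=S' S' S (occurrence 1), S' is followed by S' S with FIRST {epsilon, c, x}; in Q::=S' S' S (occurrence 1), the suffix after S' is nullable, so FOLLOW(S') ⊇ FOLLOW(Q) = {c, x}; in Q::=S' S' S (occurrence 2), S' is followed by S with FIRST {epsilon, c, x}; in Q::=S' S' S (occurrence 2), the suffix after S' is nullable, so FOLLOW(S') ⊇ FOLLOW(Q) = {c, x}. Thus FOLLOW(S') = {c, x}.
FOLLOW(T): in S'::=S Q T, the suffix after T is empty, so FOLLOW(T) ⊇ FOLLOW(S') = {c, x}. Thus FOLLOW(T) = {c, x}.

{c, x}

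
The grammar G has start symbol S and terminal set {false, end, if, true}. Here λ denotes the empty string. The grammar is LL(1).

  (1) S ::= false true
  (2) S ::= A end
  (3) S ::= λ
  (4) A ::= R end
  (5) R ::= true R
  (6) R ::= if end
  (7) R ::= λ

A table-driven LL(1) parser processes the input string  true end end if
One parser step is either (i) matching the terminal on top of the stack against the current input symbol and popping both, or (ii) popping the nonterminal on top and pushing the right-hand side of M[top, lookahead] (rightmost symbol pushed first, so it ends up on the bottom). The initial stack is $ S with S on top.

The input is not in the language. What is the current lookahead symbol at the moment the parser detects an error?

step 1: stack=$ S  input=true end end if $  — expand S ::= A end
step 2: stack=$ end A  input=true end end if $  — expand A ::= R end
step 3: stack=$ end end R  input=true end end if $  — expand R ::= true R
step 4: stack=$ end end R true  input=true end end if $  — match true
step 5: stack=$ end end R  input=end end if $  — expand R ::= λ
step 6: stack=$ end end  input=end end if $  — match end
step 7: stack=$ end  input=end if $  — match end
step 8: stack=$  input=if $  — error: stack empty but input remains

if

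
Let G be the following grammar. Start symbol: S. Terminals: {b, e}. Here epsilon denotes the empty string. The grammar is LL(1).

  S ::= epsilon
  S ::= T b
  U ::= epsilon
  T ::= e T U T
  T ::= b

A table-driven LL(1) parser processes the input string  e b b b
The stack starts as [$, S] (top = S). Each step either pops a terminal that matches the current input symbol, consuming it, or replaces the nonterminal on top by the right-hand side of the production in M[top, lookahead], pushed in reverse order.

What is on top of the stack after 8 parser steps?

b

     Stack        Input      Action
  1  $ S          e b b b $  expand S ::= T b
  2  $ b T        e b b b $  expand T ::= e T U T
  3  $ b T U T e  e b b b $  match e
  4  $ b T U T    b b b $    expand T ::= b
  5  $ b T U b    b b b $    match b
  6  $ b T U      b b $      expand U ::= epsilon
  7  $ b T        b b $      expand T ::= b
  8  $ b b        b b $      match b
Stack after step 8: $ b (top = b).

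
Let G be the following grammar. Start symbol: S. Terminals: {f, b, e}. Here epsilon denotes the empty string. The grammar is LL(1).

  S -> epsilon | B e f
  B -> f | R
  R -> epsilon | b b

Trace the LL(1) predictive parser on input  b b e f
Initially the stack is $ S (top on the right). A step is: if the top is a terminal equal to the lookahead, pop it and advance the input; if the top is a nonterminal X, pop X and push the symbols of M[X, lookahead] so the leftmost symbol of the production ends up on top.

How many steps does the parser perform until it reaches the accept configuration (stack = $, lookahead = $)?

step 1: stack=$ S  input=b b e f $  — expand S -> B e f
step 2: stack=$ f e B  input=b b e f $  — expand B -> R
step 3: stack=$ f e R  input=b b e f $  — expand R -> b b
step 4: stack=$ f e b b  input=b b e f $  — match b
step 5: stack=$ f e b  input=b e f $  — match b
step 6: stack=$ f e  input=e f $  — match e
step 7: stack=$ f  input=f $  — match f
Accept reached after 7 steps.

7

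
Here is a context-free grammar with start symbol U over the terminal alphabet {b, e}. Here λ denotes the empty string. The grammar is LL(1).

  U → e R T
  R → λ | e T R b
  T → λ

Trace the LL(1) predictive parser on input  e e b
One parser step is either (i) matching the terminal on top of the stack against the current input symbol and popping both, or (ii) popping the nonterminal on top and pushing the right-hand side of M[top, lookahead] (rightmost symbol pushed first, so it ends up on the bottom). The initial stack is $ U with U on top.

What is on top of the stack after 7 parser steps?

T

step 1: stack=$ U  input=e e b $  — expand U → e R T
step 2: stack=$ T R e  input=e e b $  — match e
step 3: stack=$ T R  input=e b $  — expand R → e T R b
step 4: stack=$ T b R T e  input=e b $  — match e
step 5: stack=$ T b R T  input=b $  — expand T → λ
step 6: stack=$ T b R  input=b $  — expand R → λ
step 7: stack=$ T b  input=b $  — match b
Stack after step 7: $ T (top = T).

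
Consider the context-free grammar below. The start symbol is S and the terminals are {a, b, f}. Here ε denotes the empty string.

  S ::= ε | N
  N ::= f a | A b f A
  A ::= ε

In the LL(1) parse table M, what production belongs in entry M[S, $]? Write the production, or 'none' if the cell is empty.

S ::= ε

FIRST(A) = {ε}
FIRST(N) = {b, f}  (via A b f A)
FIRST(S) = {ε, b, f}  (via N)
FOLLOW(S) includes $ since S is the start symbol.
FOLLOW(S): S appears on no right-hand side. Thus FOLLOW(S) = {$}.
For S ::= ε: FIRST(ε) = {ε}, so it goes in M[S, t] for t ∈ {}; since ε ∈ FIRST, also for every t ∈ FOLLOW(S) = {$}.
For S ::= N: FIRST(N) = {b, f}, so it goes in M[S, t] for t ∈ {b, f}.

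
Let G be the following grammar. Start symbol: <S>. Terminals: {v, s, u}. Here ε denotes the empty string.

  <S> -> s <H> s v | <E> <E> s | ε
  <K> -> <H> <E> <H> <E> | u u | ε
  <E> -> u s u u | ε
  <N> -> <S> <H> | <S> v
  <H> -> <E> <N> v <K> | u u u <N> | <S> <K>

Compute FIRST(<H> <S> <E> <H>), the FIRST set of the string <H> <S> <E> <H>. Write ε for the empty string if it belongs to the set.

{ε, s, u, v}

FIRST(<E>): from <E>->u s u u we get {u}; from <E>->ε we get {ε}. So FIRST(<E>) = {ε, u}.
FIRST(<S>): from <S>->s <H> s v we get {s}; from <S>-><E> <E> s we get {s, u}; from <S>->ε we get {ε}. So FIRST(<S>) = {ε, s, u}.
FIRST(<K>): from <K>-><H> <E> <H> <E> we get {ε, s, u, v}; from <K>->u u we get {u}; from <K>->ε we get {ε}. So FIRST(<K>) = {ε, s, u, v}.
FIRST(<N>): from <N>-><S> <H> we get {ε, s, u, v}; from <N>-><S> v we get {s, u, v}. So FIRST(<N>) = {ε, s, u, v}.
FIRST(<H>): from <H>-><E> <N> v <K> we get {s, u, v}; from <H>->u u u <N> we get {u}; from <H>-><S> <K> we get {ε, s, u, v}. So FIRST(<H>) = {ε, s, u, v}.
FIRST(<H> <S> <E> <H>): take FIRST of each symbol in turn, carrying on past any symbol whose FIRST contains ε; result {ε, s, u, v}.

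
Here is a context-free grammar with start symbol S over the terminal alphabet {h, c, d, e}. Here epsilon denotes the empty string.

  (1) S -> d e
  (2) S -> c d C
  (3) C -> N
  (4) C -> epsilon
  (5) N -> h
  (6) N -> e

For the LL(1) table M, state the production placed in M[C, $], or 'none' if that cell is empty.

FIRST(S): from S->d e we get {d}; from S->c d C we get {c}. So FIRST(S) = {c, d}.
FIRST(N): from N->h we get {h}; from N->e we get {e}. So FIRST(N) = {e, h}.
FIRST(C): from C->N we get {e, h}; from C->epsilon we get {epsilon}. So FIRST(C) = {epsilon, e, h}.
FOLLOW(S) includes $ since S is the start symbol.
FOLLOW(S): S appears on no right-hand side. Thus FOLLOW(S) = {$}.
FOLLOW(C): in S->c d C, the suffix after C is empty, so FOLLOW(C) ⊇ FOLLOW(S) = {$}. Thus FOLLOW(C) = {$}.
For C -> N: FIRST(N) = {e, h}, so it goes in M[C, t] for t ∈ {e, h}.
For C -> epsilon: FIRST(epsilon) = {epsilon}, so it goes in M[C, t] for t ∈ {}; since epsilon ∈ FIRST, also for every t ∈ FOLLOW(C) = {$}.

C -> epsilon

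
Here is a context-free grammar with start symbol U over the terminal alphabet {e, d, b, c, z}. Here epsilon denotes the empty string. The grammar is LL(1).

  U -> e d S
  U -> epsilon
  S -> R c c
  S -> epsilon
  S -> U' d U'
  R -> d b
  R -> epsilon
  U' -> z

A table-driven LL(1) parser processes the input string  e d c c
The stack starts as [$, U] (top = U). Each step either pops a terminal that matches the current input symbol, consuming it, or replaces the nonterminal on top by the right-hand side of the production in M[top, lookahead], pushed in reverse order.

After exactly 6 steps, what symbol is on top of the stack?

     Stack    Input      Action
  1  $ U      e d c c $  expand U -> e d S
  2  $ S d e  e d c c $  match e
  3  $ S d    d c c $    match d
  4  $ S      c c $      expand S -> R c c
  5  $ c c R  c c $      expand R -> epsilon
  6  $ c c    c c $      match c
Stack after step 6: $ c (top = c).

c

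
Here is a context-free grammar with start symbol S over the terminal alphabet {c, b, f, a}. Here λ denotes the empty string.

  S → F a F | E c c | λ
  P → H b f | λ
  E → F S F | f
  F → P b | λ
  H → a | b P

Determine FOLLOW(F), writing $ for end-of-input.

{$, a, b, c, f}

FIRST(H) = {a, b}
FIRST(P) = {λ, a, b}  (via H b f)
FIRST(F) = {λ, a, b}  (via P b)
FIRST(S) = {λ, a, b, c, f}  (via F a F, E c c)
FIRST(E) = {λ, a, b, c, f}  (via F S F)
FOLLOW(S) includes $ since S is the start symbol.
FOLLOW(E): in S→E c c, E is followed by c c with FIRST {c}. Thus FOLLOW(E) = {c}.
FOLLOW(S): in E→F S F, S is followed by F with FIRST {λ, a, b}; in E→F S F, the suffix after S is nullable, so FOLLOW(S) ⊇ FOLLOW(E) = {c}. Thus FOLLOW(S) = {$, a, b, c}.
FOLLOW(F): in S→F a F (occurrence 1), F is followed by a F with FIRST {a}; in S→F a F (occurrence 2), the suffix after F is empty, so FOLLOW(F) ⊇ FOLLOW(S) = {$, a, b, c}; in E→F S F (occurrence 1), F is followed by S F with FIRST {λ, a, b, c, f}; in E→F S F (occurrence 1), the suffix after F is nullable, so FOLLOW(F) ⊇ FOLLOW(E) = {c}; in E→F S F (occurrence 2), the suffix after F is empty, so FOLLOW(F) ⊇ FOLLOW(E) = {c}. Thus FOLLOW(F) = {$, a, b, c, f}.
FOLLOW(H): in P→H b f, H is followed by b f with FIRST {b}. Thus FOLLOW(H) = {b}.
FOLLOW(P): in F→P b, P is followed by b with FIRST {b}; in H→b P, the suffix after P is empty, so FOLLOW(P) ⊇ FOLLOW(H) = {b}. Thus FOLLOW(P) = {b}.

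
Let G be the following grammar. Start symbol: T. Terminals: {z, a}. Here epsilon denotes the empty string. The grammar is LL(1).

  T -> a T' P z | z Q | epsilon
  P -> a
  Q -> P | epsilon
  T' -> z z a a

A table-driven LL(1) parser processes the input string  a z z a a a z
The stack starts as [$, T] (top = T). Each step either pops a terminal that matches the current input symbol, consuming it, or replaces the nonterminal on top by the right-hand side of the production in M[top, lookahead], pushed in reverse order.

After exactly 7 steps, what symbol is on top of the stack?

step 1: stack=$ T  input=a z z a a a z $  — expand T -> a T' P z
step 2: stack=$ z P T' a  input=a z z a a a z $  — match a
step 3: stack=$ z P T'  input=z z a a a z $  — expand T' -> z z a a
step 4: stack=$ z P a a z z  input=z z a a a z $  — match z
step 5: stack=$ z P a a z  input=z a a a z $  — match z
step 6: stack=$ z P a a  input=a a a z $  — match a
step 7: stack=$ z P a  input=a a z $  — match a
Stack after step 7: $ z P (top = P).

P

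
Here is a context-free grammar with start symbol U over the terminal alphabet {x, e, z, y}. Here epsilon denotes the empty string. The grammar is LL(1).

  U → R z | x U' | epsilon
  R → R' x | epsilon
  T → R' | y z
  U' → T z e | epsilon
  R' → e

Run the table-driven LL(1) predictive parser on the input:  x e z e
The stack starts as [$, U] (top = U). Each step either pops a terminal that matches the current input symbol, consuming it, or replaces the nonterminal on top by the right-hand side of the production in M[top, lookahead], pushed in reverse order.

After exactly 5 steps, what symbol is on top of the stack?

e

step 1: stack=$ U  input=x e z e $  — expand U → x U'
step 2: stack=$ U' x  input=x e z e $  — match x
step 3: stack=$ U'  input=e z e $  — expand U' → T z e
step 4: stack=$ e z T  input=e z e $  — expand T → R'
step 5: stack=$ e z R'  input=e z e $  — expand R' → e
Stack after step 5: $ e z e (top = e).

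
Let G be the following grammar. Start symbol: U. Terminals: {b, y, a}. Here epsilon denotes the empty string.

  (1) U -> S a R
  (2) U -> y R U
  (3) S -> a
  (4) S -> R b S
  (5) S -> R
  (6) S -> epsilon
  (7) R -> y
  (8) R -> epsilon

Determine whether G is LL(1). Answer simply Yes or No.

No

FIRST(U) = {a, b, y}
FIRST(S) = {epsilon, a, b, y}
FIRST(R) = {epsilon, y}
FOLLOW(U) = {$}
FOLLOW(S) = {a}
FOLLOW(R) = {$, a, b, y}
Cell M[R, y] receives both R -> y and R -> epsilon — the grammar is not LL(1).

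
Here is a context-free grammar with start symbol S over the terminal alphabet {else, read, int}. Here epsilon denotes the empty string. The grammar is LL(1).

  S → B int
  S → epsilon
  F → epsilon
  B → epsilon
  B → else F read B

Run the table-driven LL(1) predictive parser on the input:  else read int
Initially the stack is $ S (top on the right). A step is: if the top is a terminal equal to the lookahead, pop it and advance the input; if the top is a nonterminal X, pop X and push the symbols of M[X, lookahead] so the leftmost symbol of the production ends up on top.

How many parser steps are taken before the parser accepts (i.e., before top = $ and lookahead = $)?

     Stack                Input            Action
  1  $ S                  else read int $  expand S → B int
  2  $ int B              else read int $  expand B → else F read B
  3  $ int B read F else  else read int $  match else
  4  $ int B read F       read int $       expand F → epsilon
  5  $ int B read         read int $       match read
  6  $ int B              int $            expand B → epsilon
  7  $ int                int $            match int
Accept reached after 7 steps.

7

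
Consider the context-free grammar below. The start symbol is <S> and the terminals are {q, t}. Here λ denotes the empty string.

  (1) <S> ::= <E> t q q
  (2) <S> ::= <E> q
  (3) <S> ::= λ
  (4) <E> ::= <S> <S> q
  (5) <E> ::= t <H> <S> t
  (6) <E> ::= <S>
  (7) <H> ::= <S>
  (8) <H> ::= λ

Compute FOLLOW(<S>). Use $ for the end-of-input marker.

{$, q, t}

FIRST(<S>): from <S>::=<E> t q q we get {q, t}; from <S>::=<E> q we get {q, t}; from <S>::=λ we get {λ}. So FIRST(<S>) = {λ, q, t}.
FIRST(<E>): from <E>::=<S> <S> q we get {q, t}; from <E>::=t <H> <S> t we get {t}; from <E>::=<S> we get {λ, q, t}. So FIRST(<E>) = {λ, q, t}.
FIRST(<H>): from <H>::=<S> we get {λ, q, t}; from <H>::=λ we get {λ}. So FIRST(<H>) = {λ, q, t}.
FOLLOW(<S>) includes $ since <S> is the start symbol.
FOLLOW(<E>): in <S>::=<E> t q q, <E> is followed by t q q with FIRST {t}; in <S>::=<E> q, <E> is followed by q with FIRST {q}. Thus FOLLOW(<E>) = {q, t}.
FOLLOW(<H>): in <E>::=t <H> <S> t, <H> is followed by <S> t with FIRST {q, t}. Thus FOLLOW(<H>) = {q, t}.
FOLLOW(<S>): in <E>::=<S> <S> q (occurrence 1), <S> is followed by <S> q with FIRST {q, t}; in <E>::=<S> <S> q (occurrence 2), <S> is followed by q with FIRST {q}; in <E>::=t <H> <S> t, <S> is followed by t with FIRST {t}; in <E>::=<S>, the suffix after <S> is empty, so FOLLOW(<S>) ⊇ FOLLOW(<E>) = {q, t}; in <H>::=<S>, the suffix after <S> is empty, so FOLLOW(<S>) ⊇ FOLLOW(<H>) = {q, t}. Thus FOLLOW(<S>) = {$, q, t}.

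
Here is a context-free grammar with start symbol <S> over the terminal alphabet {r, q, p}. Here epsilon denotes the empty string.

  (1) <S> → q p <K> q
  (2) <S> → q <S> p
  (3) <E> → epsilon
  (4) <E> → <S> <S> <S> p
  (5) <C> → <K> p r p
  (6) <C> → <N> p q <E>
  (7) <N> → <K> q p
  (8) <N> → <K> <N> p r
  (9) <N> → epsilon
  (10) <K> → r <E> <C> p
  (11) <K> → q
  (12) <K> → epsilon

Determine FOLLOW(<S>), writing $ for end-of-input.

{$, p, q}

FIRST(<S>): from <S>→q p <K> q we get {q}; from <S>→q <S> p we get {q}. So FIRST(<S>) = {q}.
FIRST(<K>): from <K>→r <E> <C> p we get {r}; from <K>→q we get {q}; from <K>→epsilon we get {epsilon}. So FIRST(<K>) = {epsilon, q, r}.
FIRST(<E>): from <E>→epsilon we get {epsilon}; from <E>→<S> <S> <S> p we get {q}. So FIRST(<E>) = {epsilon, q}.
FIRST(<N>): from <N>→<K> q p we get {q, r}; from <N>→<K> <N> p r we get {p, q, r}; from <N>→epsilon we get {epsilon}. So FIRST(<N>) = {epsilon, p, q, r}.
FIRST(<C>): from <C>→<K> p r p we get {p, q, r}; from <C>→<N> p q <E> we get {p, q, r}. So FIRST(<C>) = {p, q, r}.
FOLLOW(<S>) includes $ since <S> is the start symbol.
FOLLOW(<S>): in <S>→q <S> p, <S> is followed by p with FIRST {p}; in <E>→<S> <S> <S> p (occurrence 1), <S> is followed by <S> <S> p with FIRST {q}; in <E>→<S> <S> <S> p (occurrence 2), <S> is followed by <S> p with FIRST {q}; in <E>→<S> <S> <S> p (occurrence 3), <S> is followed by p with FIRST {p}. Thus FOLLOW(<S>) = {$, p, q}.
FOLLOW(<C>): in <K>→r <E> <C> p, <C> is followed by p with FIRST {p}. Thus FOLLOW(<C>) = {p}.
FOLLOW(<E>): in <C>→<N> p q <E>, the suffix after <E> is empty, so FOLLOW(<E>) ⊇ FOLLOW(<C>) = {p}; in <K>→r <E> <C> p, <E> is followed by <C> p with FIRST {p, q, r}. Thus FOLLOW(<E>) = {p, q, r}.
FOLLOW(<N>): in <C>→<N> p q <E>, <N> is followed by p q <E> with FIRST {p}; in <N>→<K> <N> p r, <N> is followed by p r with FIRST {p}. Thus FOLLOW(<N>) = {p}.
FOLLOW(<K>): in <S>→q p <K> q, <K> is followed by q with FIRST {q}; in <C>→<K> p r p, <K> is followed by p r p with FIRST {p}; in <N>→<K> q p, <K> is followed by q p with FIRST {q}; in <N>→<K> <N> p r, <K> is followed by <N> p r with FIRST {p, q, r}. Thus FOLLOW(<K>) = {p, q, r}.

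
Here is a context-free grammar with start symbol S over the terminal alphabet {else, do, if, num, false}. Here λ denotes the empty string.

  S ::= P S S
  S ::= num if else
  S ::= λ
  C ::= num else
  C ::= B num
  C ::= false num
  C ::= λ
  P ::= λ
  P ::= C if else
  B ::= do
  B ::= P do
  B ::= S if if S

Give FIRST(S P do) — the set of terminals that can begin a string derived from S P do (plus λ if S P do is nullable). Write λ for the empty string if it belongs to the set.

FIRST(S) = {λ, do, false, if, num}  (via P S S)
FIRST(C) = {λ, do, false, if, num}  (via B num)
FIRST(P) = {λ, do, false, if, num}  (via C if else)
FIRST(B) = {do, false, if, num}  (via P do, S if if S)
FIRST(S P do): take FIRST of each symbol in turn, carrying on past any symbol whose FIRST contains λ; result {do, false, if, num}.

{do, false, if, num}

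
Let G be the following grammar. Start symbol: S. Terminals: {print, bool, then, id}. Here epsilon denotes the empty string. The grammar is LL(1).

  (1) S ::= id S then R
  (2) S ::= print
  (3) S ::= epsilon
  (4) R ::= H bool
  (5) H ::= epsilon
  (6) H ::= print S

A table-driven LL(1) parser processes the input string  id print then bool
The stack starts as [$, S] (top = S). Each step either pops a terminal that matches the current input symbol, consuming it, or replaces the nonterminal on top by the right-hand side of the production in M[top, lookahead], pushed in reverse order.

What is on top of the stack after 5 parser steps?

R

     Stack           Input                 Action
  1  $ S             id print then bool $  expand S ::= id S then R
  2  $ R then S id   id print then bool $  match id
  3  $ R then S      print then bool $     expand S ::= print
  4  $ R then print  print then bool $     match print
  5  $ R then        then bool $           match then
Stack after step 5: $ R (top = R).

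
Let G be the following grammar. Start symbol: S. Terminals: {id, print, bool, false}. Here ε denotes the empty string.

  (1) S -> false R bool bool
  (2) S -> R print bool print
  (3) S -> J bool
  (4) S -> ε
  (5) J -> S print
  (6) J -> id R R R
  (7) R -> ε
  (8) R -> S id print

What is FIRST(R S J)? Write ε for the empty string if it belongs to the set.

FIRST(S): from S->false R bool bool we get {false}; from S->R print bool print we get {false, id, print}; from S->J bool we get {false, id, print}; from S->ε we get {ε}. So FIRST(S) = {ε, false, id, print}.
FIRST(J): from J->S print we get {false, id, print}; from J->id R R R we get {id}. So FIRST(J) = {false, id, print}.
FIRST(R): from R->ε we get {ε}; from R->S id print we get {false, id, print}. So FIRST(R) = {ε, false, id, print}.
FIRST(R S J): take FIRST of each symbol in turn, carrying on past any symbol whose FIRST contains ε; result {false, id, print}.

{false, id, print}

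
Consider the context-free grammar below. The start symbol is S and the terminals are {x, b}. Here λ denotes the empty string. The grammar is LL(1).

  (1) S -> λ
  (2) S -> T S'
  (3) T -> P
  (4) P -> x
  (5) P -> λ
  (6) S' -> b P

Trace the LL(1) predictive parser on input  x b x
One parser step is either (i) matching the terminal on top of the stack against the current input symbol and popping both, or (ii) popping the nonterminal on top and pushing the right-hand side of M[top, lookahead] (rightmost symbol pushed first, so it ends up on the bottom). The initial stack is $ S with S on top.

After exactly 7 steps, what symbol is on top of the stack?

x

     Stack   Input    Action
  1  $ S     x b x $  expand S -> T S'
  2  $ S' T  x b x $  expand T -> P
  3  $ S' P  x b x $  expand P -> x
  4  $ S' x  x b x $  match x
  5  $ S'    b x $    expand S' -> b P
  6  $ P b   b x $    match b
  7  $ P     x $      expand P -> x
Stack after step 7: $ x (top = x).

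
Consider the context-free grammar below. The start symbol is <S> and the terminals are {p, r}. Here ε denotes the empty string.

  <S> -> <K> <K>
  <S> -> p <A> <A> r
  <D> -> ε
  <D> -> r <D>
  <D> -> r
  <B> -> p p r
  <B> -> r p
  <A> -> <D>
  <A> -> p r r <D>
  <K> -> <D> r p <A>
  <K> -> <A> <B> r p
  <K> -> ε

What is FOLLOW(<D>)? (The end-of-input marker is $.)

FIRST(<D>) = {ε, r}
FIRST(<B>) = {p, r}
FIRST(<A>) = {ε, p, r}  (via <D>)
FIRST(<K>) = {ε, p, r}  (via <D> r p <A>, <A> <B> r p)
FIRST(<S>) = {ε, p, r}  (via <K> <K>)
FOLLOW(<S>) includes $ since <S> is the start symbol.
FOLLOW(<S>): <S> appears on no right-hand side. Thus FOLLOW(<S>) = {$}.
FOLLOW(<B>): in <K>-><A> <B> r p, <B> is followed by r p with FIRST {r}. Thus FOLLOW(<B>) = {r}.
FOLLOW(<K>): in <S>-><K> <K> (occurrence 1), <K> is followed by <K> with FIRST {ε, p, r}; in <S>-><K> <K> (occurrence 1), the suffix after <K> is nullable, so FOLLOW(<K>) ⊇ FOLLOW(<S>) = {$}; in <S>-><K> <K> (occurrence 2), the suffix after <K> is empty, so FOLLOW(<K>) ⊇ FOLLOW(<S>) = {$}. Thus FOLLOW(<K>) = {$, p, r}.
FOLLOW(<A>): in <S>->p <A> <A> r (occurrence 1), <A> is followed by <A> r with FIRST {p, r}; in <S>->p <A> <A> r (occurrence 2), <A> is followed by r with FIRST {r}; in <K>-><D> r p <A>, the suffix after <A> is empty, so FOLLOW(<A>) ⊇ FOLLOW(<K>) = {$, p, r}; in <K>-><A> <B> r p, <A> is followed by <B> r p with FIRST {p, r}. Thus FOLLOW(<A>) = {$, p, r}.
FOLLOW(<D>): in <D>->r <D>, the suffix after <D> is empty (adds nothing new); in <A>-><D>, the suffix after <D> is empty, so FOLLOW(<D>) ⊇ FOLLOW(<A>) = {$, p, r}; in <A>->p r r <D>, the suffix after <D> is empty, so FOLLOW(<D>) ⊇ FOLLOW(<A>) = {$, p, r}; in <K>-><D> r p <A>, <D> is followed by r p <A> with FIRST {r}. Thus FOLLOW(<D>) = {$, p, r}.

{$, p, r}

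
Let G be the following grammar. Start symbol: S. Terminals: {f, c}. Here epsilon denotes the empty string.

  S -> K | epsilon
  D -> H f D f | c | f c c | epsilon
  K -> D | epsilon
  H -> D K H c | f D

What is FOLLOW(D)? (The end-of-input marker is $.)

{$, c, f}

FIRST(S) = {epsilon, c, f}  (via K)
FIRST(D) = {epsilon, c, f}  (via H f D f)
FIRST(K) = {epsilon, c, f}  (via D)
FIRST(H) = {c, f}  (via D K H c)
FOLLOW(S) includes $ since S is the start symbol.
FOLLOW(S): S appears on no right-hand side. Thus FOLLOW(S) = {$}.
FOLLOW(K): in S->K, the suffix after K is empty, so FOLLOW(K) ⊇ FOLLOW(S) = {$}; in H->D K H c, K is followed by H c with FIRST {c, f}. Thus FOLLOW(K) = {$, c, f}.
FOLLOW(H): in D->H f D f, H is followed by f D f with FIRST {f}; in H->D K H c, H is followed by c with FIRST {c}. Thus FOLLOW(H) = {c, f}.
FOLLOW(D): in D->H f D f, D is followed by f with FIRST {f}; in K->D, the suffix after D is empty, so FOLLOW(D) ⊇ FOLLOW(K) = {$, c, f}; in H->D K H c, D is followed by K H c with FIRST {c, f}; in H->f D, the suffix after D is empty, so FOLLOW(D) ⊇ FOLLOW(H) = {c, f}. Thus FOLLOW(D) = {$, c, f}.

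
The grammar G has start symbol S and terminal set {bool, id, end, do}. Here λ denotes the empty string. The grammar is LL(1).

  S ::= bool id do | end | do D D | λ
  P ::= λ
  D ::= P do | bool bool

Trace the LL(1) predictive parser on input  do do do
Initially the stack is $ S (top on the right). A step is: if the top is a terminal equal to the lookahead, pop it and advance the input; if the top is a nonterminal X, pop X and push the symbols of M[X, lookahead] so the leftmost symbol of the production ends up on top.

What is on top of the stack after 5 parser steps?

step 1: stack=$ S  input=do do do $  — expand S ::= do D D
step 2: stack=$ D D do  input=do do do $  — match do
step 3: stack=$ D D  input=do do $  — expand D ::= P do
step 4: stack=$ D do P  input=do do $  — expand P ::= λ
step 5: stack=$ D do  input=do do $  — match do
Stack after step 5: $ D (top = D).

D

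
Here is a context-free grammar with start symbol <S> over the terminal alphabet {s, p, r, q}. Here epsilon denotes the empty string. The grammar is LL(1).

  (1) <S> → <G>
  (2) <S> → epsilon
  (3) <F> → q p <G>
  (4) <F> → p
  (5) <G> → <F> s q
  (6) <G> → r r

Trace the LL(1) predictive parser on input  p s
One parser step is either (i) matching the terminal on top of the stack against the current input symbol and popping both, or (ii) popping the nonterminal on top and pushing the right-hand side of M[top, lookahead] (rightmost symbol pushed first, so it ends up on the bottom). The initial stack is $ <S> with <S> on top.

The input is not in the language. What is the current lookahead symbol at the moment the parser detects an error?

$

step 1: stack=$ <S>  input=p s $  — expand <S> → <G>
step 2: stack=$ <G>  input=p s $  — expand <G> → <F> s q
step 3: stack=$ q s <F>  input=p s $  — expand <F> → p
step 4: stack=$ q s p  input=p s $  — match p
step 5: stack=$ q s  input=s $  — match s
step 6: stack=$ q  input=$  — error: top is terminal q but lookahead is $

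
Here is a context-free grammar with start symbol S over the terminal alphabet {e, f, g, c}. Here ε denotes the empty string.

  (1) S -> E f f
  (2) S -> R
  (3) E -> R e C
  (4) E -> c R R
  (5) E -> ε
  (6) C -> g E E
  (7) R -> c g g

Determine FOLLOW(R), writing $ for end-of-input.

FIRST(C) = {g}
FIRST(R) = {c}
FIRST(E) = {ε, c}  (via R e C)
FIRST(S) = {c, f}  (via E f f, R)
FOLLOW(S) includes $ since S is the start symbol.
FOLLOW(S): S appears on no right-hand side. Thus FOLLOW(S) = {$}.
FOLLOW(E): in S->E f f, E is followed by f f with FIRST {f}; in C->g E E (occurrence 1), E is followed by E with FIRST {ε, c}; in C->g E E (occurrence 1), the suffix after E is nullable, so FOLLOW(E) ⊇ FOLLOW(C) = {c, f}; in C->g E E (occurrence 2), the suffix after E is empty, so FOLLOW(E) ⊇ FOLLOW(C) = {c, f}. Thus FOLLOW(E) = {c, f}.
FOLLOW(C): in E->R e C, the suffix after C is empty, so FOLLOW(C) ⊇ FOLLOW(E) = {c, f}. Thus FOLLOW(C) = {c, f}.
FOLLOW(R): in S->R, the suffix after R is empty, so FOLLOW(R) ⊇ FOLLOW(S) = {$}; in E->R e C, R is followed by e C with FIRST {e}; in E->c R R (occurrence 1), R is followed by R with FIRST {c}; in E->c R R (occurrence 2), the suffix after R is empty, so FOLLOW(R) ⊇ FOLLOW(E) = {c, f}. Thus FOLLOW(R) = {$, c, e, f}.

{$, c, e, f}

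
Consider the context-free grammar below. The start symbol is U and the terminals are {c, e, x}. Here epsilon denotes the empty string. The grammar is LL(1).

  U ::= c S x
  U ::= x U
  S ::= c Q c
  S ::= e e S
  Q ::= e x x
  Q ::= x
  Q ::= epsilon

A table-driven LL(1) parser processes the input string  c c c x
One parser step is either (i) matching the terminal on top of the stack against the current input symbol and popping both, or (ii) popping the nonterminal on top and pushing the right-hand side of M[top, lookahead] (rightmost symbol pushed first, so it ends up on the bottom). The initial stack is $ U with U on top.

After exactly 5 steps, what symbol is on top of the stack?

     Stack      Input      Action
  1  $ U        c c c x $  expand U ::= c S x
  2  $ x S c    c c c x $  match c
  3  $ x S      c c x $    expand S ::= c Q c
  4  $ x c Q c  c c x $    match c
  5  $ x c Q    c x $      expand Q ::= epsilon
Stack after step 5: $ x c (top = c).

c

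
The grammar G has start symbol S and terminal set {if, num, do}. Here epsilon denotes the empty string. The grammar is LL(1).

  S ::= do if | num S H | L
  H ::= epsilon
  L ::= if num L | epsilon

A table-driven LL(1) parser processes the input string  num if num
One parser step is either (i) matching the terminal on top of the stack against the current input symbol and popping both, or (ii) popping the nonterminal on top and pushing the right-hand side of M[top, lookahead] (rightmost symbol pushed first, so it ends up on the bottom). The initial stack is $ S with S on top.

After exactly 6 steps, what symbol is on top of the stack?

L

     Stack         Input         Action
  1  $ S           num if num $  expand S ::= num S H
  2  $ H S num     num if num $  match num
  3  $ H S         if num $      expand S ::= L
  4  $ H L         if num $      expand L ::= if num L
  5  $ H L num if  if num $      match if
  6  $ H L num     num $         match num
Stack after step 6: $ H L (top = L).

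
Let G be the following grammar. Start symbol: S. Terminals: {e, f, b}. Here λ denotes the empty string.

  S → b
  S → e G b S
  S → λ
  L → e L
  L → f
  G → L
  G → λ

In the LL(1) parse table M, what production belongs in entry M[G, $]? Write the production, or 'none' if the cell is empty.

FIRST(S) = {λ, b, e}
FIRST(L) = {e, f}
FIRST(G) = {λ, e, f}  (via L)
FOLLOW(S) includes $ since S is the start symbol.
FOLLOW(G): in S→e G b S, G is followed by b S with FIRST {b}. Thus FOLLOW(G) = {b}.
For G → L: FIRST(L) = {e, f}, so it goes in M[G, t] for t ∈ {e, f}.
For G → λ: FIRST(λ) = {λ}, so it goes in M[G, t] for t ∈ {}; since λ ∈ FIRST, also for every t ∈ FOLLOW(G) = {b}.
None of these place a production in M[G, $].

none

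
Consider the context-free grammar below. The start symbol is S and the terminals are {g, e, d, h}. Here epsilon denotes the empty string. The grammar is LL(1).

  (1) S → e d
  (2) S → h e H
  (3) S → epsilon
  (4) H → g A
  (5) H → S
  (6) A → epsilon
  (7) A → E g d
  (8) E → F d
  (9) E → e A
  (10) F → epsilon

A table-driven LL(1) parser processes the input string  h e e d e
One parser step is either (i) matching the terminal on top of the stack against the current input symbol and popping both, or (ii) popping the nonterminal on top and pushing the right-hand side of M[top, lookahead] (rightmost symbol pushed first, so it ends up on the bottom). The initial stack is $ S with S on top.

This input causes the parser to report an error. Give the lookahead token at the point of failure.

     Stack    Input        Action
  1  $ S      h e e d e $  expand S → h e H
  2  $ H e h  h e e d e $  match h
  3  $ H e    e e d e $    match e
  4  $ H      e d e $      expand H → S
  5  $ S      e d e $      expand S → e d
  6  $ d e    e d e $      match e
  7  $ d      d e $        match d
  8  $        e $          error: stack empty but input remains

e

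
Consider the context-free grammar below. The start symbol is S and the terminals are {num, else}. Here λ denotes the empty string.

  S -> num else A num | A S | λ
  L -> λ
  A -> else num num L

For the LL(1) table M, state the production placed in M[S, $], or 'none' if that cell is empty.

FIRST(L): from L->λ we get {λ}. So FIRST(L) = {λ}.
FIRST(A): from A->else num num L we get {else}. So FIRST(A) = {else}.
FIRST(S): from S->num else A num we get {num}; from S->A S we get {else}; from S->λ we get {λ}. So FIRST(S) = {λ, else, num}.
FOLLOW(S) includes $ since S is the start symbol.
FOLLOW(S): in S->A S, the suffix after S is empty (adds nothing new). Thus FOLLOW(S) = {$}.
For S -> num else A num: FIRST(num else A num) = {num}, so it goes in M[S, t] for t ∈ {num}.
For S -> A S: FIRST(A S) = {else}, so it goes in M[S, t] for t ∈ {else}.
For S -> λ: FIRST(λ) = {λ}, so it goes in M[S, t] for t ∈ {}; since λ ∈ FIRST, also for every t ∈ FOLLOW(S) = {$}.

S -> λ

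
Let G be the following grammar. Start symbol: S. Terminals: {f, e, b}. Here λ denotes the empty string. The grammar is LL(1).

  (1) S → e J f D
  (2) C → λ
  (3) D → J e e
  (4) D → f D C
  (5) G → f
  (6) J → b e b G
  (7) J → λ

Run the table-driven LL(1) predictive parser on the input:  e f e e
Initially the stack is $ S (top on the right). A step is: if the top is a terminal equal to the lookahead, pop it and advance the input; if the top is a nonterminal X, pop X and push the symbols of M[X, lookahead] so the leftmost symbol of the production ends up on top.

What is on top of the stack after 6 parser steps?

e

     Stack      Input      Action
  1  $ S        e f e e $  expand S → e J f D
  2  $ D f J e  e f e e $  match e
  3  $ D f J    f e e $    expand J → λ
  4  $ D f      f e e $    match f
  5  $ D        e e $      expand D → J e e
  6  $ e e J    e e $      expand J → λ
Stack after step 6: $ e e (top = e).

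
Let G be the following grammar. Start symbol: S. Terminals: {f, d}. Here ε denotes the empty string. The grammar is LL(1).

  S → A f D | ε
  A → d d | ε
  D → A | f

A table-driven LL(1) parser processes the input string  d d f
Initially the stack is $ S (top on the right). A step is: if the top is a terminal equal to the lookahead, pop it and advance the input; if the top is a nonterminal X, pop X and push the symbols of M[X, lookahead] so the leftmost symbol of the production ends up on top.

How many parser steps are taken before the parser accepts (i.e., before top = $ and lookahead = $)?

7

step 1: stack=$ S  input=d d f $  — expand S → A f D
step 2: stack=$ D f A  input=d d f $  — expand A → d d
step 3: stack=$ D f d d  input=d d f $  — match d
step 4: stack=$ D f d  input=d f $  — match d
step 5: stack=$ D f  input=f $  — match f
step 6: stack=$ D  input=$  — expand D → A
step 7: stack=$ A  input=$  — expand A → ε
Accept reached after 7 steps.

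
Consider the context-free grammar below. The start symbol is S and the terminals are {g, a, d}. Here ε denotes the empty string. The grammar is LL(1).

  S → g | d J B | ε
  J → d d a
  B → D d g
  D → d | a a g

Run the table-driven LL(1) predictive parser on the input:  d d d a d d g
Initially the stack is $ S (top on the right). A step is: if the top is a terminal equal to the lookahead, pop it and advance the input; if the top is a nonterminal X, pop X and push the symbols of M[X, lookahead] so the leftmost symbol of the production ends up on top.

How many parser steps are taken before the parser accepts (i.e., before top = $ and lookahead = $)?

step 1: stack=$ S  input=d d d a d d g $  — expand S → d J B
step 2: stack=$ B J d  input=d d d a d d g $  — match d
step 3: stack=$ B J  input=d d a d d g $  — expand J → d d a
step 4: stack=$ B a d d  input=d d a d d g $  — match d
step 5: stack=$ B a d  input=d a d d g $  — match d
step 6: stack=$ B a  input=a d d g $  — match a
step 7: stack=$ B  input=d d g $  — expand B → D d g
step 8: stack=$ g d D  input=d d g $  — expand D → d
step 9: stack=$ g d d  input=d d g $  — match d
step 10: stack=$ g d  input=d g $  — match d
step 11: stack=$ g  input=g $  — match g
Accept reached after 11 steps.

11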